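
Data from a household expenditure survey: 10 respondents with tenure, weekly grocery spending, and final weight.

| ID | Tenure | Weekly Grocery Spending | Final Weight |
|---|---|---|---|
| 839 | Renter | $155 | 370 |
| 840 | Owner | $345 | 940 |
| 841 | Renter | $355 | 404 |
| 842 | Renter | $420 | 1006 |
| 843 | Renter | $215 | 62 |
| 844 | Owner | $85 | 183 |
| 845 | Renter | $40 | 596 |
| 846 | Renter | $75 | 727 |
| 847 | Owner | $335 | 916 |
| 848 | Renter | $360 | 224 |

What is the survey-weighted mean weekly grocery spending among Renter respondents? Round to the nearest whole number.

235

Renter rows: 839, 841, 842, 843, 845, 846, 848
Weighted sum = 155×370 + 355×404 + 420×1006 + 215×62 + 40×596 + 75×727 + 360×224
  = 57350 + 143420 + 422520 + 13330 + 23840 + 54525 + 80640 = 795625
Sum of weights = 370 + 404 + 1006 + 62 + 596 + 727 + 224 = 3389
Weighted mean = 795625 / 3389 = 234.76689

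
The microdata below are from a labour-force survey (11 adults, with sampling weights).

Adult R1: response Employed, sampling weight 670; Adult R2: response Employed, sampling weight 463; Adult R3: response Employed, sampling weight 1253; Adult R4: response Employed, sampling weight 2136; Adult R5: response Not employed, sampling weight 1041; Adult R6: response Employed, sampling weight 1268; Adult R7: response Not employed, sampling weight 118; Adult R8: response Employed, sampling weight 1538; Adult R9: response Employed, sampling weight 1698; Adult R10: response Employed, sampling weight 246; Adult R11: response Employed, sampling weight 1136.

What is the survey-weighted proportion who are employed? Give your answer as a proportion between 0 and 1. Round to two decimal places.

Sum of weights for 'Employed' = 670 + 463 + 1253 + 2136 + 1268 + 1538 + 1698 + 246 + 1136 = 10408
Total weight = 670 + 463 + 1253 + 2136 + 1041 + 1268 + 118 + 1538 + 1698 + 246 + 1136 = 11567
Weighted proportion = 10408 / 11567 = 0.89980116

0.90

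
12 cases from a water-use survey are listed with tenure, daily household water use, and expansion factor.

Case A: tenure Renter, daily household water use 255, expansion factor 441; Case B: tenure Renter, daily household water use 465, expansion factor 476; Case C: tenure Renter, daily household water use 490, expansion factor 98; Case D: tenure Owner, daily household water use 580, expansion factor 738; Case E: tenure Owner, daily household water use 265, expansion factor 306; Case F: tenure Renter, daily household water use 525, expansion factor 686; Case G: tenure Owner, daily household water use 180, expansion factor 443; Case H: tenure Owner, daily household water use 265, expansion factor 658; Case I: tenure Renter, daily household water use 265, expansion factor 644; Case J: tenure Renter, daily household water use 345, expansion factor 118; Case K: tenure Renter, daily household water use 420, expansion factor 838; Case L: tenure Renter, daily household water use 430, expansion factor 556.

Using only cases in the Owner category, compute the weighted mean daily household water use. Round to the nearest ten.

360

Owner rows: D, E, G, H
Weighted sum = 580×738 + 265×306 + 180×443 + 265×658
  = 428040 + 81090 + 79740 + 174370 = 763240
Sum of weights = 738 + 306 + 443 + 658 = 2145
Weighted mean = 763240 / 2145 = 355.82284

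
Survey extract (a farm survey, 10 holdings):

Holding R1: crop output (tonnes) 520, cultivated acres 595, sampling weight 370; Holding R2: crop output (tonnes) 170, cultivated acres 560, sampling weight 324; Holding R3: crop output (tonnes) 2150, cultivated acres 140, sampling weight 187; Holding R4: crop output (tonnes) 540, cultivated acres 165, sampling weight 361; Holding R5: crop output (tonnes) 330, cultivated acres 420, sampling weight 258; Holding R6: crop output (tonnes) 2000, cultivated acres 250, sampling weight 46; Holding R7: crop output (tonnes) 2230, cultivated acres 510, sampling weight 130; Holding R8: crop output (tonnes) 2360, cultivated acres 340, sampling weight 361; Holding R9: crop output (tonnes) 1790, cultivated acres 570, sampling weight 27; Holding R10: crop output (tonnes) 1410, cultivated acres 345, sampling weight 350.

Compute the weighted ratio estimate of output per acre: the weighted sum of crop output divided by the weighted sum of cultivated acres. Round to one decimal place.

Σ wᵢ·y = 520×370 + 170×324 + 2150×187 + 540×361 + 330×258 + 2000×46 + 2230×130 + 2360×361 + 1790×27 + 1410×350
  = 192400 + 55080 + 402050 + 194940 + 85140 + 92000 + 289900 + 851960 + 48330 + 493500 = 2705300
Σ wᵢ·x = 595×370 + 560×324 + 140×187 + 165×361 + 420×258 + 250×46 + 510×130 + 340×361 + 570×27 + 345×350
  = 220150 + 181440 + 26180 + 59565 + 108360 + 11500 + 66300 + 122740 + 15390 + 120750 = 932375
Ratio = 2705300 / 932375 = 2.9015149

2.9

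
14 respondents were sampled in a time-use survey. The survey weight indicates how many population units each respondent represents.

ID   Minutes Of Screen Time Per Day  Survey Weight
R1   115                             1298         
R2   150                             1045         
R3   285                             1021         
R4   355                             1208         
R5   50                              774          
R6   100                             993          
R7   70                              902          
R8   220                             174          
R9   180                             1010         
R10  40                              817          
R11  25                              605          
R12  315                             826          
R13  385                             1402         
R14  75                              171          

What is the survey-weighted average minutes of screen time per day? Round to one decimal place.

188.4

Weighted sum = 2307655
Sum of weights = 12246
Weighted mean = 2307655 / 12246 = 188.44153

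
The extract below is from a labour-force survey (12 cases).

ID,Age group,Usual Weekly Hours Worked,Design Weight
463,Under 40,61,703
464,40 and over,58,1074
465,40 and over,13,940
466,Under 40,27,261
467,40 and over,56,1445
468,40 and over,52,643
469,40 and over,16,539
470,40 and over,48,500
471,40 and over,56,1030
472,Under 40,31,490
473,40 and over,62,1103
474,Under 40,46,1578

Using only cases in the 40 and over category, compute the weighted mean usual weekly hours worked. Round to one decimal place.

40 and over rows: 464, 465, 467, 468, 469, 470, 471, 473
Weighted sum = 58×1074 + 13×940 + 56×1445 + 52×643 + 16×539 + 48×500 + 56×1030 + 62×1103
  = 347558
Sum of weights = 1074 + 940 + 1445 + 643 + 539 + 500 + 1030 + 1103 = 7274
Weighted mean = 347558 / 7274 = 47.780863

47.8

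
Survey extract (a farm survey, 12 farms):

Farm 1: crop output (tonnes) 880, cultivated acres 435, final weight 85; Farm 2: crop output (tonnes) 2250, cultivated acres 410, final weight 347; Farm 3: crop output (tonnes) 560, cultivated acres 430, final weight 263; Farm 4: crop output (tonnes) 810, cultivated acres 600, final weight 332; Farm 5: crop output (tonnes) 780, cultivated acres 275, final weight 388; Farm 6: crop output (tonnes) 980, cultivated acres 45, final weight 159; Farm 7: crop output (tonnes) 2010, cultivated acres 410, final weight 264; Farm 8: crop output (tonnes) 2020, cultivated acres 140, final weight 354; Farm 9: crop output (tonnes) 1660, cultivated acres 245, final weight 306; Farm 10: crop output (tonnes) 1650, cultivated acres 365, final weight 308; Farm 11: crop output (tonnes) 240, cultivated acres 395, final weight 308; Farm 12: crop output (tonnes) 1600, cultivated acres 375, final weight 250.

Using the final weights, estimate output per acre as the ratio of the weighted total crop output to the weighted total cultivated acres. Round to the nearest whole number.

Σ wᵢ·y = 880×85 + 2250×347 + 560×263 + 810×332 + 780×388 + 980×159 + 2010×264 + 2020×354 + 1660×306 + 1650×308 + 240×308 + 1600×250
  = 74800 + 780750 + 147280 + 268920 + 302640 + 155820 + 530640 + 715080 + 507960 + 508200 + 73920 + 400000 = 4466010
Σ wᵢ·x = 435×85 + 410×347 + 430×263 + 600×332 + 275×388 + 45×159 + 410×264 + 140×354 + 245×306 + 365×308 + 395×308 + 375×250
  = 36975 + 142270 + 113090 + 199200 + 106700 + 7155 + 108240 + 49560 + 74970 + 112420 + 121660 + 93750 = 1165990
Ratio = 4466010 / 1165990 = 3.8302301

4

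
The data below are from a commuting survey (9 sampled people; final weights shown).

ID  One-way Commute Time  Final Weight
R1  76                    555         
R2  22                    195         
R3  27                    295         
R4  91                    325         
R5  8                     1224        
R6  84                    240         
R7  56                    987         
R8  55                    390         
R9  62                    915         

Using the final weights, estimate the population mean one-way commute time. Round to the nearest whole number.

Weighted sum = 76×555 + 22×195 + 27×295 + 91×325 + 8×1224 + 84×240 + 56×987 + 55×390 + 62×915
  = 247414
Sum of weights = 555 + 195 + 295 + 325 + 1224 + 240 + 987 + 390 + 915 = 5126
Weighted mean = 247414 / 5126 = 48.266485

48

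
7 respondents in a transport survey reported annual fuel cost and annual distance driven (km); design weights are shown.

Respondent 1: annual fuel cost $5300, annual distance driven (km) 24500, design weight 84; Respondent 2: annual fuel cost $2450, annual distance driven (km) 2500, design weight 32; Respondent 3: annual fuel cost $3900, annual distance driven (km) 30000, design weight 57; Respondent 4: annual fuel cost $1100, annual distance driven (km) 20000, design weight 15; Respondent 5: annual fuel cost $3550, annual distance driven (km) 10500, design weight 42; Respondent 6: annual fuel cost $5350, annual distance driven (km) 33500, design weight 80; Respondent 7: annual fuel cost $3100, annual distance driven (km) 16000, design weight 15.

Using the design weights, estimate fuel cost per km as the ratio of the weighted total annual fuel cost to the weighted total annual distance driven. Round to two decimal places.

0.18

Σ wᵢ·y = 1386000
Σ wᵢ·x = 24500×84 + 2500×32 + 30000×57 + 20000×15 + 10500×42 + 33500×80 + 16000×15
  = 2058000 + 80000 + 1710000 + 300000 + 441000 + 2680000 + 240000 = 7509000
Ratio = 1386000 / 7509000 = 0.18457851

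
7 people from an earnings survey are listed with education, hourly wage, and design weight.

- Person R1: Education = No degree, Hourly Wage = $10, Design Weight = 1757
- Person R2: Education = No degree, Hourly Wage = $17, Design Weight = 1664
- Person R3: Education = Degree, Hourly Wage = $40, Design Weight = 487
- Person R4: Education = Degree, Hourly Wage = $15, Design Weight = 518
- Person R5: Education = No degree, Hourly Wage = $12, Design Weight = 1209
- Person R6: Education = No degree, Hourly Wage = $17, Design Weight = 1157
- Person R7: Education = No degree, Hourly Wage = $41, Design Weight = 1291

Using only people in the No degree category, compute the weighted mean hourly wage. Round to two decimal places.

18.79

No degree rows: R1, R2, R5, R6, R7
Weighted sum = 10×1757 + 17×1664 + 12×1209 + 17×1157 + 41×1291
  = 132966
Sum of weights = 1757 + 1664 + 1209 + 1157 + 1291 = 7078
Weighted mean = 132966 / 7078 = 18.785815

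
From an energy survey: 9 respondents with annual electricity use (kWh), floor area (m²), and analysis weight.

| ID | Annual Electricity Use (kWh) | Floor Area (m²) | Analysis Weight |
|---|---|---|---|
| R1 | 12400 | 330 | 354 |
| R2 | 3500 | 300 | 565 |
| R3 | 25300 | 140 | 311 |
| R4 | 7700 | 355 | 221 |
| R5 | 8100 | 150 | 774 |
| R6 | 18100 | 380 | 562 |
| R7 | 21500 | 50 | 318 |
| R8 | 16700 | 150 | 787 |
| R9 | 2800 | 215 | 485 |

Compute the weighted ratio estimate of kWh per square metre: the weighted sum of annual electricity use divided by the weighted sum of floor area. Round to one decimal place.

Σ wᵢ·y = 12400×354 + 3500×565 + 25300×311 + 7700×221 + 8100×774 + 18100×562 + 21500×318 + 16700×787 + 2800×485
  = 4389600 + 1977500 + 7868300 + 1701700 + 6269400 + 10172200 + 6837000 + 13142900 + 1358000 = 53716600
Σ wᵢ·x = 330×354 + 300×565 + 140×311 + 355×221 + 150×774 + 380×562 + 50×318 + 150×787 + 215×485
  = 976200
Ratio = 53716600 / 976200 = 55.026224

55.0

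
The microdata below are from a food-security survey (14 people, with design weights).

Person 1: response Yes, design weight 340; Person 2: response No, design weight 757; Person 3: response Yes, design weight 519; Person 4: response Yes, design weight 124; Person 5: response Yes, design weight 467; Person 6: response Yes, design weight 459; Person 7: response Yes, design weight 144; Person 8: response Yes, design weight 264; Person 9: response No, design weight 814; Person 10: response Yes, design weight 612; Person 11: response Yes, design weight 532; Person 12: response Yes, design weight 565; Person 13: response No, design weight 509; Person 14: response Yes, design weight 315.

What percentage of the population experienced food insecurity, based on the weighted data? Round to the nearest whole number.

Sum of weights for 'Yes' = 340 + 519 + 124 + 467 + 459 + 144 + 264 + 612 + 532 + 565 + 315 = 4341
Total weight = 6421
Weighted proportion = 4341 / 6421 = 0.67606292 → 67.606292%

68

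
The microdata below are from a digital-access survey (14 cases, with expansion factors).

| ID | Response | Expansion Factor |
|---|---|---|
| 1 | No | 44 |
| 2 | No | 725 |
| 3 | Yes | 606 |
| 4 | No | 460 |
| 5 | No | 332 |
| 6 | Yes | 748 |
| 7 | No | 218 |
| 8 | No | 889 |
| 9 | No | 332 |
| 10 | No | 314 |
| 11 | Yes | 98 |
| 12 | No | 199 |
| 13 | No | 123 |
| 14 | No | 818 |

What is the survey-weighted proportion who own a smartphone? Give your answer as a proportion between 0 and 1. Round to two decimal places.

0.25

Sum of weights for 'Yes' = 606 + 748 + 98 = 1452
Total weight = 5906
Weighted proportion = 1452 / 5906 = 0.24585168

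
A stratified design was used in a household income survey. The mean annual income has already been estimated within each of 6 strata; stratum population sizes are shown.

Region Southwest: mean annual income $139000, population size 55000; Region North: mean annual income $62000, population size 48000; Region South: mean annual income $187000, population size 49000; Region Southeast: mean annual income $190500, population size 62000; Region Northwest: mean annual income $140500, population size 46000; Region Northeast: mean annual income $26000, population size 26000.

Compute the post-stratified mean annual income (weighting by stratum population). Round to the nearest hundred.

Σ Nₕ·x̄ₕ = 139000×55000 + 62000×48000 + 187000×49000 + 190500×62000 + 140500×46000 + 26000×26000
  = 38734000000
Σ Nₕ = 286000
Overall mean = 38734000000 / 286000 = 135433.57

135400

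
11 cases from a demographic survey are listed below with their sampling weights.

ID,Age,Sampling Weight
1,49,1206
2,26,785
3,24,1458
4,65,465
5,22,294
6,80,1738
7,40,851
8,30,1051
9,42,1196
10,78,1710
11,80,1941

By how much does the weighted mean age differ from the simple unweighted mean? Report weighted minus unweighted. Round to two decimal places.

Unweighted sum = 536
Unweighted mean = 536 / 11 = 48.727273
Weighted sum = 49×1206 + 26×785 + 24×1458 + 65×465 + 22×294 + 80×1738 + 40×851 + 30×1051 + 42×1196 + 78×1710 + 80×1941
  = 59094 + 20410 + 34992 + 30225 + 6468 + 139040 + 34040 + 31530 + 50232 + 133380 + 155280 = 694691
Sum of weights = 1206 + 785 + 1458 + 465 + 294 + 1738 + 851 + 1051 + 1196 + 1710 + 1941 = 12695
Weighted mean = 694691 / 12695 = 54.721623
Difference (weighted minus unweighted) = 5.99435

5.99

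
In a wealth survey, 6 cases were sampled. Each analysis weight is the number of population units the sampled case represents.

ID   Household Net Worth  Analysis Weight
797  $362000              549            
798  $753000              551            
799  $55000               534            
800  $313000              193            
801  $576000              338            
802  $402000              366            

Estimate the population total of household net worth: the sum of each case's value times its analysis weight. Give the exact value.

1045240000

Weighted total = 362000×549 + 753000×551 + 55000×534 + 313000×193 + 576000×338 + 402000×366
  = 198738000 + 414903000 + 29370000 + 60409000 + 194688000 + 147132000 = 1045240000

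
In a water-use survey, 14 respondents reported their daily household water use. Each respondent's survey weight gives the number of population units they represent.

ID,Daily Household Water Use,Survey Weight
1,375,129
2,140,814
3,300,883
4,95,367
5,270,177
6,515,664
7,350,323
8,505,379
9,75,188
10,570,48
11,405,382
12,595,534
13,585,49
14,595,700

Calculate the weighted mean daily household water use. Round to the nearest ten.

380

Weighted sum = 2115360
Sum of weights = 5637
Weighted mean = 2115360 / 5637 = 375.26344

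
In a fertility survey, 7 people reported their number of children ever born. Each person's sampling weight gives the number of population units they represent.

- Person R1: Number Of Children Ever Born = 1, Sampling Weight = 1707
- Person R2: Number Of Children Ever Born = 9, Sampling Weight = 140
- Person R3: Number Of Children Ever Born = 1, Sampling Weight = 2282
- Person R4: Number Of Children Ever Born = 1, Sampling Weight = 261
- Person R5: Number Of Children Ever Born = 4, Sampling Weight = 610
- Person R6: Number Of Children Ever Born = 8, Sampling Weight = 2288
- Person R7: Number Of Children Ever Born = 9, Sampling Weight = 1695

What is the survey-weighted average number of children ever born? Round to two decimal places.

Weighted sum = 1×1707 + 9×140 + 1×2282 + 1×261 + 4×610 + 8×2288 + 9×1695
  = 1707 + 1260 + 2282 + 261 + 2440 + 18304 + 15255 = 41509
Sum of weights = 1707 + 140 + 2282 + 261 + 610 + 2288 + 1695 = 8983
Weighted mean = 41509 / 8983 = 4.6208394

4.62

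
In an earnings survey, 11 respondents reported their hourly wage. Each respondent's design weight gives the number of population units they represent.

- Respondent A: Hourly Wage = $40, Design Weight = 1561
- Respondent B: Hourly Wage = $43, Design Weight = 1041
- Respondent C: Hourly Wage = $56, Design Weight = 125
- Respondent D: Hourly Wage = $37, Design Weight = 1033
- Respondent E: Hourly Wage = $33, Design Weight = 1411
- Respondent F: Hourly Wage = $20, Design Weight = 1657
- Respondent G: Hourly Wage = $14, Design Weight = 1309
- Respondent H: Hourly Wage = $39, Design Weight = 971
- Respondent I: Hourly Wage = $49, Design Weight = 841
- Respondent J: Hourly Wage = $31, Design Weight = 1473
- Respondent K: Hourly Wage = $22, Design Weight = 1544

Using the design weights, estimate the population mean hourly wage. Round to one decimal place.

Weighted sum = 409162
Sum of weights = 1561 + 1041 + 125 + 1033 + 1411 + 1657 + 1309 + 971 + 841 + 1473 + 1544 = 12966
Weighted mean = 409162 / 12966 = 31.556532

31.6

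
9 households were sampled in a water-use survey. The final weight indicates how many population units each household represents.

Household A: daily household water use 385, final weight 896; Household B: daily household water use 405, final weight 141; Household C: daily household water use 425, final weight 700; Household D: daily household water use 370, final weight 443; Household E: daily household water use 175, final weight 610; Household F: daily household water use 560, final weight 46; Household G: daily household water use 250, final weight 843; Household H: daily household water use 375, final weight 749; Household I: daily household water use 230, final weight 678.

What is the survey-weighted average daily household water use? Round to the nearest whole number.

Weighted sum = 385×896 + 405×141 + 425×700 + 370×443 + 175×610 + 560×46 + 250×843 + 375×749 + 230×678
  = 344960 + 57105 + 297500 + 163910 + 106750 + 25760 + 210750 + 280875 + 155940 = 1643550
Sum of weights = 5106
Weighted mean = 1643550 / 5106 = 321.88602

322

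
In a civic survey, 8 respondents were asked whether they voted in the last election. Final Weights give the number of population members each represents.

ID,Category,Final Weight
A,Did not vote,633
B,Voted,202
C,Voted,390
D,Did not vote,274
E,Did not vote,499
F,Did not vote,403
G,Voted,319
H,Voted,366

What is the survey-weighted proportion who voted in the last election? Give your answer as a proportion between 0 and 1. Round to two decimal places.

0.41

Sum of weights for 'Voted' = 202 + 390 + 319 + 366 = 1277
Total weight = 3086
Weighted proportion = 1277 / 3086 = 0.41380428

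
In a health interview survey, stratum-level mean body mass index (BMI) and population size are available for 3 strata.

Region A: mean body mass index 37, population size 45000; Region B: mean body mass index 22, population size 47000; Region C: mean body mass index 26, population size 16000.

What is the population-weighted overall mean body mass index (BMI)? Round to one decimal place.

Σ Nₕ·x̄ₕ = 3115000
Σ Nₕ = 45000 + 47000 + 16000 = 108000
Overall mean = 3115000 / 108000 = 28.842593

28.8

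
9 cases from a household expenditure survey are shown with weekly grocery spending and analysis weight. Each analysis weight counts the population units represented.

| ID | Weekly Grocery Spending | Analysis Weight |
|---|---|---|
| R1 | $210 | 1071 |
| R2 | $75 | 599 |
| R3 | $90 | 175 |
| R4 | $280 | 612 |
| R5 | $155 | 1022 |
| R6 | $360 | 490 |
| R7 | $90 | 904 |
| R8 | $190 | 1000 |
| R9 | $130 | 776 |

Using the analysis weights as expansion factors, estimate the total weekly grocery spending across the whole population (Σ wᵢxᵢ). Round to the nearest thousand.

Weighted total = 210×1071 + 75×599 + 90×175 + 280×612 + 155×1022 + 360×490 + 90×904 + 190×1000 + 130×776
  = 1163995

1164000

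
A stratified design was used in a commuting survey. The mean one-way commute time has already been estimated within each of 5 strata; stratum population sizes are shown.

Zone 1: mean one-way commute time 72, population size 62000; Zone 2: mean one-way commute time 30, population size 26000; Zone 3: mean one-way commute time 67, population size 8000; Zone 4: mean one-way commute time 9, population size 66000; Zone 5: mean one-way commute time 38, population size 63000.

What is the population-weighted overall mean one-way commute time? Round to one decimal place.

Σ Nₕ·x̄ₕ = 72×62000 + 30×26000 + 67×8000 + 9×66000 + 38×63000
  = 4464000 + 780000 + 536000 + 594000 + 2394000 = 8768000
Σ Nₕ = 62000 + 26000 + 8000 + 66000 + 63000 = 225000
Overall mean = 8768000 / 225000 = 38.968889

39.0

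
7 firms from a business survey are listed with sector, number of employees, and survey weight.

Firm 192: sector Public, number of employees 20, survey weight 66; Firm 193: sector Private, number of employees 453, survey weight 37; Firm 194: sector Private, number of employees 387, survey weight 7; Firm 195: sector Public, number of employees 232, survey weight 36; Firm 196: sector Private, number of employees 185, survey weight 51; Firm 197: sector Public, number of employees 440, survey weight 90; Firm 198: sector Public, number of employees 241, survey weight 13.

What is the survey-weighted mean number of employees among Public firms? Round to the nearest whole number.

256

Public rows: 192, 195, 197, 198
Weighted sum = 20×66 + 232×36 + 440×90 + 241×13
  = 1320 + 8352 + 39600 + 3133 = 52405
Sum of weights = 66 + 36 + 90 + 13 = 205
Weighted mean = 52405 / 205 = 255.63415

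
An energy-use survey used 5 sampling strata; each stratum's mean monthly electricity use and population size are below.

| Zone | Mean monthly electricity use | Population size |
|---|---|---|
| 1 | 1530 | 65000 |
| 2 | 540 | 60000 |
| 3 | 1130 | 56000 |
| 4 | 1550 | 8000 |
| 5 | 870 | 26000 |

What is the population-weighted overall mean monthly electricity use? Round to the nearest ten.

1070

Σ Nₕ·x̄ₕ = 1530×65000 + 540×60000 + 1130×56000 + 1550×8000 + 870×26000
  = 230150000
Σ Nₕ = 65000 + 60000 + 56000 + 8000 + 26000 = 215000
Overall mean = 230150000 / 215000 = 1070.4651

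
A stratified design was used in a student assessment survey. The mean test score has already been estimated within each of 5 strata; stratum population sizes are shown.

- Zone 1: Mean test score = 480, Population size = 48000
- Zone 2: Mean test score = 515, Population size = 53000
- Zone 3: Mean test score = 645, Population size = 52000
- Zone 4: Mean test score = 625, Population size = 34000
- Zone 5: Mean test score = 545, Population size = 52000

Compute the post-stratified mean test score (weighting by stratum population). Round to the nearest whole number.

558

Σ Nₕ·x̄ₕ = 480×48000 + 515×53000 + 645×52000 + 625×34000 + 545×52000
  = 23040000 + 27295000 + 33540000 + 21250000 + 28340000 = 133465000
Σ Nₕ = 239000
Overall mean = 133465000 / 239000 = 558.43096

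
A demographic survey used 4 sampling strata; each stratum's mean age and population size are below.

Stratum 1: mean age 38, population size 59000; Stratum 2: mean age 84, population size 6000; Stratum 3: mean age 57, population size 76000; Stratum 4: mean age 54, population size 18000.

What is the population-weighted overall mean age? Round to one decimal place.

Σ Nₕ·x̄ₕ = 38×59000 + 84×6000 + 57×76000 + 54×18000
  = 8050000
Σ Nₕ = 59000 + 6000 + 76000 + 18000 = 159000
Overall mean = 8050000 / 159000 = 50.628931

50.6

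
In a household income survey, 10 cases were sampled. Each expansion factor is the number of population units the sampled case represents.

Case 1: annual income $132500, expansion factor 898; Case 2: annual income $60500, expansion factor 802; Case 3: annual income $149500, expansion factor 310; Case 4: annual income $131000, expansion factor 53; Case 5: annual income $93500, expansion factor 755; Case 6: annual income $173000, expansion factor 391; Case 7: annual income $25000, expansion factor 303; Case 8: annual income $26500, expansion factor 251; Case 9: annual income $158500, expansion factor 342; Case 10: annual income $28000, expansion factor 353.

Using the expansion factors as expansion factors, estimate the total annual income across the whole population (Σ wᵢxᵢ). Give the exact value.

Weighted total = 132500×898 + 60500×802 + 149500×310 + 131000×53 + 93500×755 + 173000×391 + 25000×303 + 26500×251 + 158500×342 + 28000×353
  = 437347000

437347000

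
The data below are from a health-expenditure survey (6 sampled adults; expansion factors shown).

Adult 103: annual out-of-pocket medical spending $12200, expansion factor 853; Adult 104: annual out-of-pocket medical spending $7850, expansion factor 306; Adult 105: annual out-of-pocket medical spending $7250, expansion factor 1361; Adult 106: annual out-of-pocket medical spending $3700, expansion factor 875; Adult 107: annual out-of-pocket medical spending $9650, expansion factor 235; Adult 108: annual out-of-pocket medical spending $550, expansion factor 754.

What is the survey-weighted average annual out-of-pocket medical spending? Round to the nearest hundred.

Weighted sum = 12200×853 + 7850×306 + 7250×1361 + 3700×875 + 9650×235 + 550×754
  = 10406600 + 2402100 + 9867250 + 3237500 + 2267750 + 414700 = 28595900
Sum of weights = 853 + 306 + 1361 + 875 + 235 + 754 = 4384
Weighted mean = 28595900 / 4384 = 6522.7874

6500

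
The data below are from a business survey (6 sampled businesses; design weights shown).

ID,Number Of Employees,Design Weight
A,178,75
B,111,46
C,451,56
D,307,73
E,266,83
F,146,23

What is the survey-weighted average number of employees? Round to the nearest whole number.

257

Weighted sum = 91559
Sum of weights = 356
Weighted mean = 91559 / 356 = 257.1882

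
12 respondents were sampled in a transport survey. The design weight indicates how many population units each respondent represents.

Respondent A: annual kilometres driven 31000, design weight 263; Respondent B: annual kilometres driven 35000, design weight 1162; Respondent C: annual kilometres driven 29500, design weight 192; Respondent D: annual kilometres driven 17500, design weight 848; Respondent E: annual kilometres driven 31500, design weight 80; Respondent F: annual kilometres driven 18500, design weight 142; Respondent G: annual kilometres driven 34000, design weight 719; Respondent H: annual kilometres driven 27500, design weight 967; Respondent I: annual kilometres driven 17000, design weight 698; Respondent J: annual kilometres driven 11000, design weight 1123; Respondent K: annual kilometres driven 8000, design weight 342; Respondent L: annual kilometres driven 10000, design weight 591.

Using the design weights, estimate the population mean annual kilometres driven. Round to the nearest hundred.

22200

Weighted sum = 31000×263 + 35000×1162 + 29500×192 + 17500×848 + 31500×80 + 18500×142 + 34000×719 + 27500×967 + 17000×698 + 11000×1123 + 8000×342 + 10000×591
  = 158377500
Sum of weights = 263 + 1162 + 192 + 848 + 80 + 142 + 719 + 967 + 698 + 1123 + 342 + 591 = 7127
Weighted mean = 158377500 / 7127 = 22222.183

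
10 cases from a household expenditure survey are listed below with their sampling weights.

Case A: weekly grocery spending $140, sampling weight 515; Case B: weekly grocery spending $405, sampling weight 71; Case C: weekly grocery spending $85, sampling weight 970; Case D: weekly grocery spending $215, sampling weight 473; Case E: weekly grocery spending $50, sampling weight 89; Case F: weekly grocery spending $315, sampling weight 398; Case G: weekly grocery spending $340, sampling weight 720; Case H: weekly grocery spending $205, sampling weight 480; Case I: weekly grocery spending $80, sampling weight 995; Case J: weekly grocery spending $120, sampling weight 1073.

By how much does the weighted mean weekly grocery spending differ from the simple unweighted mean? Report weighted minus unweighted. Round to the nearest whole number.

-28

Unweighted sum = 140 + 405 + 85 + 215 + 50 + 315 + 340 + 205 + 80 + 120 = 1955
Unweighted mean = 1955 / 10 = 195.5
Weighted sum = 140×515 + 405×71 + 85×970 + 215×473 + 50×89 + 315×398 + 340×720 + 205×480 + 80×995 + 120×1073
  = 72100 + 28755 + 82450 + 101695 + 4450 + 125370 + 244800 + 98400 + 79600 + 128760 = 966380
Sum of weights = 5784
Weighted mean = 966380 / 5784 = 167.07815
Difference (weighted minus unweighted) = -28.421853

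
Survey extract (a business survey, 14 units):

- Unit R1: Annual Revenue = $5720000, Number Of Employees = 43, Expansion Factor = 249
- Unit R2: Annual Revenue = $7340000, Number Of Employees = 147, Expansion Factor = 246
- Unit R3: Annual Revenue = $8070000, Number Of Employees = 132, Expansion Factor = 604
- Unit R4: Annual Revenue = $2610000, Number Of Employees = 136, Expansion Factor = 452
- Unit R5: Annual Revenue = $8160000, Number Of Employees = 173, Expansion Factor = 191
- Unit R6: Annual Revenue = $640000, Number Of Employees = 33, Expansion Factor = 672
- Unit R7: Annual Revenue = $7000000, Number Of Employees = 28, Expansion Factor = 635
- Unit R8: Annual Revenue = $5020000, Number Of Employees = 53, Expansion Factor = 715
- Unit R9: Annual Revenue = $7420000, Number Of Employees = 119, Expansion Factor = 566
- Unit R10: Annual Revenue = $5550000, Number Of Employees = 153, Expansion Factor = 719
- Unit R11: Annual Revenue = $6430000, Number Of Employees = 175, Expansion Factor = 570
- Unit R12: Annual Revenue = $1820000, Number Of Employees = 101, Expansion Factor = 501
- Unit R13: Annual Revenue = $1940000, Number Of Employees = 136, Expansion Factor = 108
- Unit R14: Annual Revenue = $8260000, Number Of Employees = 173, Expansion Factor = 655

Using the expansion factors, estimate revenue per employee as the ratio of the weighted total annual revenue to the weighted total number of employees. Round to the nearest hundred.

49900

Σ wᵢ·y = 37693770000
Σ wᵢ·x = 754678
Ratio = 37693770000 / 754678 = 49946.825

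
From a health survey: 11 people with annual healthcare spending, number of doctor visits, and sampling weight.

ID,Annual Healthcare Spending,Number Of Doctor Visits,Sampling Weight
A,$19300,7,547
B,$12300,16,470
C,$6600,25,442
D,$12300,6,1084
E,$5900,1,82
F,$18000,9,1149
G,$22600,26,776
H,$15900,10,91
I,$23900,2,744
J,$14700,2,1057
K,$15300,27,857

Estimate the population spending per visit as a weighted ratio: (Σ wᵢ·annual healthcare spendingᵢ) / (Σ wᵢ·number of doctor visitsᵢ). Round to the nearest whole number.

1367

Σ wᵢ·y = 19300×547 + 12300×470 + 6600×442 + 12300×1084 + 5900×82 + 18000×1149 + 22600×776 + 15900×91 + 23900×744 + 14700×1057 + 15300×857
  = 10557100 + 5781000 + 2917200 + 13333200 + 483800 + 20682000 + 17537600 + 1446900 + 17781600 + 15537900 + 13112100 = 119170400
Σ wᵢ·x = 7×547 + 16×470 + 25×442 + 6×1084 + 1×82 + 9×1149 + 26×776 + 10×91 + 2×744 + 2×1057 + 27×857
  = 3829 + 7520 + 11050 + 6504 + 82 + 10341 + 20176 + 910 + 1488 + 2114 + 23139 = 87153
Ratio = 119170400 / 87153 = 1367.37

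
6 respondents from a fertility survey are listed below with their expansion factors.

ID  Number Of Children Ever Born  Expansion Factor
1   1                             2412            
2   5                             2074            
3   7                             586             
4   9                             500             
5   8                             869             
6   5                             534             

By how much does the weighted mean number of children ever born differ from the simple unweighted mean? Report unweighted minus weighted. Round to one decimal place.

1.4

Unweighted sum = 1 + 5 + 7 + 9 + 8 + 5 = 35
Unweighted mean = 35 / 6 = 5.8333333
Weighted sum = 1×2412 + 5×2074 + 7×586 + 9×500 + 8×869 + 5×534
  = 2412 + 10370 + 4102 + 4500 + 6952 + 2670 = 31006
Sum of weights = 2412 + 2074 + 586 + 500 + 869 + 534 = 6975
Weighted mean = 31006 / 6975 = 4.4453047
Difference (unweighted minus weighted) = 1.3880287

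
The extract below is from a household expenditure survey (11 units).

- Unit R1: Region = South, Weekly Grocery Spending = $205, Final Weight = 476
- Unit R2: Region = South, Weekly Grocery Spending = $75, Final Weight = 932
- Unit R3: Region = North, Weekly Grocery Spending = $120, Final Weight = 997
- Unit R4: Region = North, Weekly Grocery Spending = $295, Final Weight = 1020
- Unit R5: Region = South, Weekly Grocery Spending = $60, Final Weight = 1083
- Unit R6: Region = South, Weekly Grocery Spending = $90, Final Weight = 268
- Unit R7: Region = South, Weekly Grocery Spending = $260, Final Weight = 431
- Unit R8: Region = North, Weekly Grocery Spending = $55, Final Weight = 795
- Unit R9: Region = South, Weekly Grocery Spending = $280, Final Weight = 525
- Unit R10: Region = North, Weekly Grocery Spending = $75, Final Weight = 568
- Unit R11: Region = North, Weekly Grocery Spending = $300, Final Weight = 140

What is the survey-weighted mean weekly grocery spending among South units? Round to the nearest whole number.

South rows: R1, R2, R5, R6, R7, R9
Weighted sum = 205×476 + 75×932 + 60×1083 + 90×268 + 260×431 + 280×525
  = 97580 + 69900 + 64980 + 24120 + 112060 + 147000 = 515640
Sum of weights = 476 + 932 + 1083 + 268 + 431 + 525 = 3715
Weighted mean = 515640 / 3715 = 138.79946

139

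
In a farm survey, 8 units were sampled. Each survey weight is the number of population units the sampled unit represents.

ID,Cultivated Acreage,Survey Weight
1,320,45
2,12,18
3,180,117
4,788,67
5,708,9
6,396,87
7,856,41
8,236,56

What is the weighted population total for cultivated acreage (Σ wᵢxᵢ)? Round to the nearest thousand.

Weighted total = 320×45 + 12×18 + 180×117 + 788×67 + 708×9 + 396×87 + 856×41 + 236×56
  = 177608

178000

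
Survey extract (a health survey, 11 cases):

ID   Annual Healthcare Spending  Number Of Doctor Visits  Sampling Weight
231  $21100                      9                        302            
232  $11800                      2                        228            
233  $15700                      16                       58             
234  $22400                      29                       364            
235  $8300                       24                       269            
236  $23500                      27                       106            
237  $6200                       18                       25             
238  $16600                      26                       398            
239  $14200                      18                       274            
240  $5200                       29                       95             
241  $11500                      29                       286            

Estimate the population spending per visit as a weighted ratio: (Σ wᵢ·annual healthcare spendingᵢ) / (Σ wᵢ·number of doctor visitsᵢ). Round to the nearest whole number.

Σ wᵢ·y = 21100×302 + 11800×228 + 15700×58 + 22400×364 + 8300×269 + 23500×106 + 6200×25 + 16600×398 + 14200×274 + 5200×95 + 11500×286
  = 37286100
Σ wᵢ·x = 9×302 + 2×228 + 16×58 + 29×364 + 24×269 + 27×106 + 18×25 + 26×398 + 18×274 + 29×95 + 29×286
  = 2718 + 456 + 928 + 10556 + 6456 + 2862 + 450 + 10348 + 4932 + 2755 + 8294 = 50755
Ratio = 37286100 / 50755 = 734.6291

735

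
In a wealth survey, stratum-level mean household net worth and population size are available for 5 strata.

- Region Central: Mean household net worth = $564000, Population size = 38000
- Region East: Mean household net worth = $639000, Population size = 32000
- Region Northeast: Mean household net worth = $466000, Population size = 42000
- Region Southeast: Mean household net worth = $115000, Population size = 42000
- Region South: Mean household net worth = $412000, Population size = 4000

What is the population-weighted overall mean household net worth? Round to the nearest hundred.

429900

Σ Nₕ·x̄ₕ = 564000×38000 + 639000×32000 + 466000×42000 + 115000×42000 + 412000×4000
  = 67930000000
Σ Nₕ = 38000 + 32000 + 42000 + 42000 + 4000 = 158000
Overall mean = 67930000000 / 158000 = 429936.71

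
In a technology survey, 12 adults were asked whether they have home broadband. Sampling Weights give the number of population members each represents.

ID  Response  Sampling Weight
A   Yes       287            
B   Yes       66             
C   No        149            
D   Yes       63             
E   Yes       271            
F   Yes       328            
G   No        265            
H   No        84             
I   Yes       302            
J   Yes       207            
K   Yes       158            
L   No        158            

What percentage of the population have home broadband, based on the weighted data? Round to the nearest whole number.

72

Sum of weights for 'Yes' = 287 + 66 + 63 + 271 + 328 + 302 + 207 + 158 = 1682
Total weight = 287 + 66 + 149 + 63 + 271 + 328 + 265 + 84 + 302 + 207 + 158 + 158 = 2338
Weighted proportion = 1682 / 2338 = 0.71941831 → 71.941831%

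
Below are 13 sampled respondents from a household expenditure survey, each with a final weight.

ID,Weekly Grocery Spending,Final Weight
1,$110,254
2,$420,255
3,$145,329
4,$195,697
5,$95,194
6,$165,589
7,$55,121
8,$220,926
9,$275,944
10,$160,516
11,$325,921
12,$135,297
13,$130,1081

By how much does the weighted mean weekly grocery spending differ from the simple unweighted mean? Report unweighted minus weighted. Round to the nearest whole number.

-19

Unweighted sum = 2430
Unweighted mean = 2430 / 13 = 186.92308
Weighted sum = 1466760
Sum of weights = 7124
Weighted mean = 1466760 / 7124 = 205.88995
Difference (unweighted minus weighted) = -18.966873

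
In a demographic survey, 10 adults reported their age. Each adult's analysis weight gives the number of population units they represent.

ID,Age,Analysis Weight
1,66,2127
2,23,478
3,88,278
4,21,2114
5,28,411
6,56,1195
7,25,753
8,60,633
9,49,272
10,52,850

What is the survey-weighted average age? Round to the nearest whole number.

Weighted sum = 66×2127 + 23×478 + 88×278 + 21×2114 + 28×411 + 56×1195 + 25×753 + 60×633 + 49×272 + 52×850
  = 412995
Sum of weights = 2127 + 478 + 278 + 2114 + 411 + 1195 + 753 + 633 + 272 + 850 = 9111
Weighted mean = 412995 / 9111 = 45.329272

45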